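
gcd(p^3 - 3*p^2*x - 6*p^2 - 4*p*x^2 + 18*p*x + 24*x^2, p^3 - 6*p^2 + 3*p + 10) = 1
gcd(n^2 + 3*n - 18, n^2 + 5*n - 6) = n + 6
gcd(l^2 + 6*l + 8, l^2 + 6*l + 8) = l^2 + 6*l + 8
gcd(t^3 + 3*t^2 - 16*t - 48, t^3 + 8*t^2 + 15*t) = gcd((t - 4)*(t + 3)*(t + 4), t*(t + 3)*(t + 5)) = t + 3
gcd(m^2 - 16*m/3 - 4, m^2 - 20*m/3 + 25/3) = 1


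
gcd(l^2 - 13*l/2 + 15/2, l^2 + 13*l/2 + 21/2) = 1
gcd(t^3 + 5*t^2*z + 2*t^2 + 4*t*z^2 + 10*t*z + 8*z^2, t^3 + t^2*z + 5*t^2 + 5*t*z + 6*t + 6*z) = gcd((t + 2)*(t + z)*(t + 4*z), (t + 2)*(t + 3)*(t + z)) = t^2 + t*z + 2*t + 2*z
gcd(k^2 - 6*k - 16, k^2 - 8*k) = k - 8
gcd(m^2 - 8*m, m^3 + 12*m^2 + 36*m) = m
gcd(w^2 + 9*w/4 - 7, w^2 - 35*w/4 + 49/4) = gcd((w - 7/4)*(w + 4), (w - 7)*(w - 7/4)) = w - 7/4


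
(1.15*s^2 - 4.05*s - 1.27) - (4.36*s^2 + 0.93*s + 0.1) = -3.21*s^2 - 4.98*s - 1.37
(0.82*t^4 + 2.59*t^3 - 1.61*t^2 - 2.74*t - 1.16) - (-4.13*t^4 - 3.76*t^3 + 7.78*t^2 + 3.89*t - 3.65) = 4.95*t^4 + 6.35*t^3 - 9.39*t^2 - 6.63*t + 2.49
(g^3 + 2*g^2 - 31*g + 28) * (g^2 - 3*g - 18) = g^5 - g^4 - 55*g^3 + 85*g^2 + 474*g - 504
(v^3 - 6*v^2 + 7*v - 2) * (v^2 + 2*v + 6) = v^5 - 4*v^4 + v^3 - 24*v^2 + 38*v - 12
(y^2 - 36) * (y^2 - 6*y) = y^4 - 6*y^3 - 36*y^2 + 216*y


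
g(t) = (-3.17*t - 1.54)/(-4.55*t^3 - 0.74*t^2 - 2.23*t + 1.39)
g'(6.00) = -0.01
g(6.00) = 0.02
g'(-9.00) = 0.00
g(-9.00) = 0.01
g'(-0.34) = -1.72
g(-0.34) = -0.21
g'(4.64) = -0.01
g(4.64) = 0.03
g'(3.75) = -0.03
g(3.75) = 0.05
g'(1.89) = -0.22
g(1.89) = 0.21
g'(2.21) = -0.14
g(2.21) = 0.15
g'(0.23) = -16.25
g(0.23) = -2.90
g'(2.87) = -0.06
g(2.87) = 0.09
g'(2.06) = -0.17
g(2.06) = 0.17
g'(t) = (-3.17*t - 1.54)*(13.65*t^2 + 1.48*t + 2.23)/(-4.55*t^3 - 0.74*t^2 - 2.23*t + 1.39)^2 - 3.17/(-4.55*t^3 - 0.74*t^2 - 2.23*t + 1.39)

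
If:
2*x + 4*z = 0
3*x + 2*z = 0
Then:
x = 0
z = 0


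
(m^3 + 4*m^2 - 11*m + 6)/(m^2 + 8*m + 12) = (m^2 - 2*m + 1)/(m + 2)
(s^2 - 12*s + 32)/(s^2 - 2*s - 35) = (-s^2 + 12*s - 32)/(-s^2 + 2*s + 35)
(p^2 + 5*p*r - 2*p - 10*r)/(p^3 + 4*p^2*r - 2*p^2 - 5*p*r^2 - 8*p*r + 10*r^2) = 1/(p - r)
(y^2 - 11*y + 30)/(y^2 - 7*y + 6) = (y - 5)/(y - 1)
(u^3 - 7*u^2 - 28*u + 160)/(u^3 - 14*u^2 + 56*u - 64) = (u + 5)/(u - 2)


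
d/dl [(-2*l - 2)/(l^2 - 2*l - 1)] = 2*(-l^2 + 2*l + 2*(l - 1)*(l + 1) + 1)/(-l^2 + 2*l + 1)^2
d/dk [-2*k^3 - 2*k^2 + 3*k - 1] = -6*k^2 - 4*k + 3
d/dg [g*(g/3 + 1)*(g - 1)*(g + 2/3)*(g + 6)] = 5*g^4/3 + 104*g^3/9 + 43*g^2/3 - 8*g - 4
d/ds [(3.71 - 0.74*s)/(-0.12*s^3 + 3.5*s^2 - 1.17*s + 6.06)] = (-0.1776*s^3 + 3.9256*s^2 - 25.97*s - 0.1437)/(0.0144*s^6 - 0.84*s^5 + 12.5308*s^4 - 9.6444*s^3 + 43.7889*s^2 - 14.1804*s + 36.7236)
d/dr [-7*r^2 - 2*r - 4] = -14*r - 2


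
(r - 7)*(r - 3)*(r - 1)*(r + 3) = r^4 - 8*r^3 - 2*r^2 + 72*r - 63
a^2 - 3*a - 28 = (a - 7)*(a + 4)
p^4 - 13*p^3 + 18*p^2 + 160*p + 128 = (p - 8)^2*(p + 1)*(p + 2)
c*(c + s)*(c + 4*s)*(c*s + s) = c^4*s + 5*c^3*s^2 + c^3*s + 4*c^2*s^3 + 5*c^2*s^2 + 4*c*s^3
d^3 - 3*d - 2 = (d - 2)*(d + 1)^2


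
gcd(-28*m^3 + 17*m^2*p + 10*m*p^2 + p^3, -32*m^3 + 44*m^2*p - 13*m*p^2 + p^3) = -m + p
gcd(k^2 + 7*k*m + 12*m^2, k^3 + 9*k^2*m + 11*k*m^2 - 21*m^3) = k + 3*m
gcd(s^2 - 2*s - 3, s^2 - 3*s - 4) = s + 1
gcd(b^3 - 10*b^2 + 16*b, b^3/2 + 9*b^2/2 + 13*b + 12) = 1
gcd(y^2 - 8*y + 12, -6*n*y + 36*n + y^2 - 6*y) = y - 6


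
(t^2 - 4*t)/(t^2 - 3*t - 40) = t*(4 - t)/(-t^2 + 3*t + 40)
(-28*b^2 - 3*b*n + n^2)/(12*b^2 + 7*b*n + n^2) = (-7*b + n)/(3*b + n)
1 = 1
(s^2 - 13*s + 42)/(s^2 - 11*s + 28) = (s - 6)/(s - 4)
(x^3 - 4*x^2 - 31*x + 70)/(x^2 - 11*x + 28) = (x^2 + 3*x - 10)/(x - 4)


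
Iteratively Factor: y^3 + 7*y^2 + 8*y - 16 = (y + 4)*(y^2 + 3*y - 4) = (y - 1)*(y + 4)*(y + 4)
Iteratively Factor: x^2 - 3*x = (x)*(x - 3)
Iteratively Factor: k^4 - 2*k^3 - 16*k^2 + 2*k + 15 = (k + 3)*(k^3 - 5*k^2 - k + 5) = (k + 1)*(k + 3)*(k^2 - 6*k + 5) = (k - 1)*(k + 1)*(k + 3)*(k - 5)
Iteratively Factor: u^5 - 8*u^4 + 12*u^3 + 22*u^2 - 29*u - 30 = (u + 1)*(u^4 - 9*u^3 + 21*u^2 + u - 30) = (u - 5)*(u + 1)*(u^3 - 4*u^2 + u + 6) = (u - 5)*(u + 1)^2*(u^2 - 5*u + 6) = (u - 5)*(u - 3)*(u + 1)^2*(u - 2)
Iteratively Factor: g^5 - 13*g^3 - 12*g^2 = (g)*(g^4 - 13*g^2 - 12*g) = g*(g + 3)*(g^3 - 3*g^2 - 4*g) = g^2*(g + 3)*(g^2 - 3*g - 4) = g^2*(g + 1)*(g + 3)*(g - 4)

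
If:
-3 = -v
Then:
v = 3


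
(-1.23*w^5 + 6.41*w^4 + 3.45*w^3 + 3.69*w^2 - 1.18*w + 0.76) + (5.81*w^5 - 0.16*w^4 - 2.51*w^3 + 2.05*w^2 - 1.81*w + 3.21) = 4.58*w^5 + 6.25*w^4 + 0.94*w^3 + 5.74*w^2 - 2.99*w + 3.97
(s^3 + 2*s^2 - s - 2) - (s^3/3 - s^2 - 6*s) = 2*s^3/3 + 3*s^2 + 5*s - 2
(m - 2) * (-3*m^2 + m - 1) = -3*m^3 + 7*m^2 - 3*m + 2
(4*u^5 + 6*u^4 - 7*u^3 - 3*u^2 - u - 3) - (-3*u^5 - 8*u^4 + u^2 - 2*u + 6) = 7*u^5 + 14*u^4 - 7*u^3 - 4*u^2 + u - 9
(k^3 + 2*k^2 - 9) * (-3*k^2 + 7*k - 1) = -3*k^5 + k^4 + 13*k^3 + 25*k^2 - 63*k + 9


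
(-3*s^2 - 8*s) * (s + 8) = -3*s^3 - 32*s^2 - 64*s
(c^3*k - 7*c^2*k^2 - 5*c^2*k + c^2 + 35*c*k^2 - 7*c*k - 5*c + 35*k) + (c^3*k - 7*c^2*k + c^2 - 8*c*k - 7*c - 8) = 2*c^3*k - 7*c^2*k^2 - 12*c^2*k + 2*c^2 + 35*c*k^2 - 15*c*k - 12*c + 35*k - 8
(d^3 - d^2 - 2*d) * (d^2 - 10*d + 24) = d^5 - 11*d^4 + 32*d^3 - 4*d^2 - 48*d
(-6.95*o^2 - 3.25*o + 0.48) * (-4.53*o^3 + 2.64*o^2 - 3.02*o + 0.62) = 31.4835*o^5 - 3.6255*o^4 + 10.2346*o^3 + 6.7732*o^2 - 3.4646*o + 0.2976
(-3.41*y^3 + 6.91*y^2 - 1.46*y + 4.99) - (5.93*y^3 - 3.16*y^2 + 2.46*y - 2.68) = -9.34*y^3 + 10.07*y^2 - 3.92*y + 7.67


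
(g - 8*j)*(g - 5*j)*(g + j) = g^3 - 12*g^2*j + 27*g*j^2 + 40*j^3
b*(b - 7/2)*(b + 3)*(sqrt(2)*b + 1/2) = sqrt(2)*b^4 - sqrt(2)*b^3/2 + b^3/2 - 21*sqrt(2)*b^2/2 - b^2/4 - 21*b/4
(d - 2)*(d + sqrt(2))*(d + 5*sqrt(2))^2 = d^4 - 2*d^3 + 11*sqrt(2)*d^3 - 22*sqrt(2)*d^2 + 70*d^2 - 140*d + 50*sqrt(2)*d - 100*sqrt(2)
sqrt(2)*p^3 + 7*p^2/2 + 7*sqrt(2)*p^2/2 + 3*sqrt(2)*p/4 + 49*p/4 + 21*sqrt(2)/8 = (p + 7/2)*(p + 3*sqrt(2)/2)*(sqrt(2)*p + 1/2)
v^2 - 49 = (v - 7)*(v + 7)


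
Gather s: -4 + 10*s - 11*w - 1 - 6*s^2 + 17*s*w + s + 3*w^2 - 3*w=-6*s^2 + s*(17*w + 11) + 3*w^2 - 14*w - 5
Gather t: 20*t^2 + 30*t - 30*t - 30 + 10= 20*t^2 - 20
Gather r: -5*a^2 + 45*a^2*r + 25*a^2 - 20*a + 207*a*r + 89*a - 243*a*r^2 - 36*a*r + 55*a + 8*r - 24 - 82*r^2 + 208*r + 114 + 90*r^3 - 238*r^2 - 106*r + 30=20*a^2 + 124*a + 90*r^3 + r^2*(-243*a - 320) + r*(45*a^2 + 171*a + 110) + 120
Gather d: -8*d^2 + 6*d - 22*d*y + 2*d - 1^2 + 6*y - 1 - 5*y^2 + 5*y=-8*d^2 + d*(8 - 22*y) - 5*y^2 + 11*y - 2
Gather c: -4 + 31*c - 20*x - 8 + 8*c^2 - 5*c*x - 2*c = 8*c^2 + c*(29 - 5*x) - 20*x - 12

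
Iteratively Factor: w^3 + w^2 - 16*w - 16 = (w + 4)*(w^2 - 3*w - 4) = (w + 1)*(w + 4)*(w - 4)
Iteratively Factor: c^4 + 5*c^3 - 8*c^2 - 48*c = (c + 4)*(c^3 + c^2 - 12*c) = (c + 4)^2*(c^2 - 3*c) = c*(c + 4)^2*(c - 3)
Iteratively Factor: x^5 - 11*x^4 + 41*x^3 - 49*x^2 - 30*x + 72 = (x - 2)*(x^4 - 9*x^3 + 23*x^2 - 3*x - 36) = (x - 3)*(x - 2)*(x^3 - 6*x^2 + 5*x + 12) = (x - 3)^2*(x - 2)*(x^2 - 3*x - 4) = (x - 3)^2*(x - 2)*(x + 1)*(x - 4)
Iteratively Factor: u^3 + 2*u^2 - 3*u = (u)*(u^2 + 2*u - 3) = u*(u + 3)*(u - 1)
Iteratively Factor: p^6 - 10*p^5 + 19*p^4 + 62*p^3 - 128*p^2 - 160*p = (p)*(p^5 - 10*p^4 + 19*p^3 + 62*p^2 - 128*p - 160) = p*(p - 4)*(p^4 - 6*p^3 - 5*p^2 + 42*p + 40) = p*(p - 4)^2*(p^3 - 2*p^2 - 13*p - 10) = p*(p - 4)^2*(p + 2)*(p^2 - 4*p - 5) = p*(p - 4)^2*(p + 1)*(p + 2)*(p - 5)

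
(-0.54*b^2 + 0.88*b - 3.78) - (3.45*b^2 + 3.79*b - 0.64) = -3.99*b^2 - 2.91*b - 3.14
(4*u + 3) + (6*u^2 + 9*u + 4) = 6*u^2 + 13*u + 7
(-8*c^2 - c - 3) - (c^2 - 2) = -9*c^2 - c - 1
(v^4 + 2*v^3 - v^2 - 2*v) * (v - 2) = v^5 - 5*v^3 + 4*v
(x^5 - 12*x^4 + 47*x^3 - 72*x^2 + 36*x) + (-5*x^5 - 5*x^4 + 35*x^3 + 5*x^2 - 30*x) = -4*x^5 - 17*x^4 + 82*x^3 - 67*x^2 + 6*x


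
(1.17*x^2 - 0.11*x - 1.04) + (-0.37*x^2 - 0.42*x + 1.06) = 0.8*x^2 - 0.53*x + 0.02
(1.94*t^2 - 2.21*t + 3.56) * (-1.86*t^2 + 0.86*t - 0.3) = -3.6084*t^4 + 5.779*t^3 - 9.1042*t^2 + 3.7246*t - 1.068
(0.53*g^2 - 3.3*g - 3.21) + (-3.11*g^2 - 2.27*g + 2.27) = -2.58*g^2 - 5.57*g - 0.94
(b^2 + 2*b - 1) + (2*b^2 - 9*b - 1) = 3*b^2 - 7*b - 2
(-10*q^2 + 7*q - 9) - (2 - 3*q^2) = -7*q^2 + 7*q - 11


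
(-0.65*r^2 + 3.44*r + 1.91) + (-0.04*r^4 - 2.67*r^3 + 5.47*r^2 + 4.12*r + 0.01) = -0.04*r^4 - 2.67*r^3 + 4.82*r^2 + 7.56*r + 1.92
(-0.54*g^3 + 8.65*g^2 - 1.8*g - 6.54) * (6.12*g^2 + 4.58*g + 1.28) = -3.3048*g^5 + 50.4648*g^4 + 27.9098*g^3 - 37.1968*g^2 - 32.2572*g - 8.3712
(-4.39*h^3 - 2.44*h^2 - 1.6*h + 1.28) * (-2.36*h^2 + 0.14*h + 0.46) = 10.3604*h^5 + 5.1438*h^4 + 1.415*h^3 - 4.3672*h^2 - 0.5568*h + 0.5888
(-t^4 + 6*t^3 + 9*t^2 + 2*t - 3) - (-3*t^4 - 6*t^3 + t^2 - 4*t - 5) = 2*t^4 + 12*t^3 + 8*t^2 + 6*t + 2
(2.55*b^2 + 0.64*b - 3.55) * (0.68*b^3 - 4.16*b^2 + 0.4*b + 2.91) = 1.734*b^5 - 10.1728*b^4 - 4.0564*b^3 + 22.4445*b^2 + 0.4424*b - 10.3305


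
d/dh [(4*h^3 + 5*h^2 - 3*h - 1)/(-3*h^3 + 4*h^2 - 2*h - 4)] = (31*h^4 - 34*h^3 - 55*h^2 - 32*h + 10)/(9*h^6 - 24*h^5 + 28*h^4 + 8*h^3 - 28*h^2 + 16*h + 16)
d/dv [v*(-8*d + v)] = -8*d + 2*v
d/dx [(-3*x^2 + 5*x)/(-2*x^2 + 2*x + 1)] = (4*x^2 - 6*x + 5)/(4*x^4 - 8*x^3 + 4*x + 1)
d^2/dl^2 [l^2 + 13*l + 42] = 2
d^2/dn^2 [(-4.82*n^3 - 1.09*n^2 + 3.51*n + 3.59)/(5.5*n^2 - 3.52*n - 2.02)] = (-5.6843418860808e-14*n^4 - 56.3936560000001*n^3 + 373.292832*n^2 - 301.042968*n + 109.922592)/(166.375*n^6 - 319.44*n^5 + 21.1266*n^4 + 191.028992*n^3 - 7.759224*n^2 - 43.089024*n - 8.242408)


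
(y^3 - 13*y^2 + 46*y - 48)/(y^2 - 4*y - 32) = (y^2 - 5*y + 6)/(y + 4)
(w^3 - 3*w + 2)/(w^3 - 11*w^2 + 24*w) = (w^3 - 3*w + 2)/(w*(w^2 - 11*w + 24))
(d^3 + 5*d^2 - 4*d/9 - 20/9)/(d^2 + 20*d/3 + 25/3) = (9*d^2 - 4)/(3*(3*d + 5))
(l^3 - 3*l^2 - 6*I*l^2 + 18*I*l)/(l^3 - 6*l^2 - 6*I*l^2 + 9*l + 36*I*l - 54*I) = l/(l - 3)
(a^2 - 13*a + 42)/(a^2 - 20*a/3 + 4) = 3*(a - 7)/(3*a - 2)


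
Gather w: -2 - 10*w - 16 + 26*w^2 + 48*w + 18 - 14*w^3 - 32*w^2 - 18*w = -14*w^3 - 6*w^2 + 20*w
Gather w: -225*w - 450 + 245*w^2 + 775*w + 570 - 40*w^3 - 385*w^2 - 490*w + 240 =-40*w^3 - 140*w^2 + 60*w + 360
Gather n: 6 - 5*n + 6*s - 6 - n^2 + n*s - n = -n^2 + n*(s - 6) + 6*s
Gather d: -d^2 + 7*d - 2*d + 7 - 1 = -d^2 + 5*d + 6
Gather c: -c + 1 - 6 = -c - 5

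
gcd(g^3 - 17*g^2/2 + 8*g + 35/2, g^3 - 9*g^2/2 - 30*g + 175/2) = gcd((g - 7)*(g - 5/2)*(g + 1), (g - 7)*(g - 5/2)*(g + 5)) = g^2 - 19*g/2 + 35/2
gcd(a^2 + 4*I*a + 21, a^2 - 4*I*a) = 1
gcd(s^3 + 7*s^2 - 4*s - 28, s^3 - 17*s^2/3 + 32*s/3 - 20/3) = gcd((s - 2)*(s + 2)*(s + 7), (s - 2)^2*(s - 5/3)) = s - 2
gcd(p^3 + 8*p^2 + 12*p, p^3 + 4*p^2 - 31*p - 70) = p + 2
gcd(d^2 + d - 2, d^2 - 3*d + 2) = d - 1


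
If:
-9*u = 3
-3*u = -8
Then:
No Solution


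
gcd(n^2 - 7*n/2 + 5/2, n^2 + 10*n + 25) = 1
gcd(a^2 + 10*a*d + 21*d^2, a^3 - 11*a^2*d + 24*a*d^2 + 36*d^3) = 1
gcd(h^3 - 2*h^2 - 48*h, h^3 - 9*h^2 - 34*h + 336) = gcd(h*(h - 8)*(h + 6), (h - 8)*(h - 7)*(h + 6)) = h^2 - 2*h - 48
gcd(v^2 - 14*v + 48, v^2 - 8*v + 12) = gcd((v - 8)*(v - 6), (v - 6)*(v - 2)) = v - 6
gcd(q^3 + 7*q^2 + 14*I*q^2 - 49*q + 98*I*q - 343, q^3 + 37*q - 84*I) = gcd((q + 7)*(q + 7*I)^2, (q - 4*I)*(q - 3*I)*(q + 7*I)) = q + 7*I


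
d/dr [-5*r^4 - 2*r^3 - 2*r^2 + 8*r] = -20*r^3 - 6*r^2 - 4*r + 8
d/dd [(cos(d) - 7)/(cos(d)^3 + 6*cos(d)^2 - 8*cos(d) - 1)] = (-165*cos(d) - 15*cos(2*d) + cos(3*d) + 99)*sin(d)/(2*(cos(d)^3 + 6*cos(d)^2 - 8*cos(d) - 1)^2)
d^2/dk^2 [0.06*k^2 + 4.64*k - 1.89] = 0.120000000000000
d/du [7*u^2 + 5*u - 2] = 14*u + 5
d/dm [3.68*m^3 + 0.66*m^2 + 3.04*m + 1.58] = 11.04*m^2 + 1.32*m + 3.04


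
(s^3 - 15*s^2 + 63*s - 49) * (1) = s^3 - 15*s^2 + 63*s - 49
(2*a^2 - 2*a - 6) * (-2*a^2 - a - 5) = -4*a^4 + 2*a^3 + 4*a^2 + 16*a + 30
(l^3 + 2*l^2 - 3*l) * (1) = l^3 + 2*l^2 - 3*l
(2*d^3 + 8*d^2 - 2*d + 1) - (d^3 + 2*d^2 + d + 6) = d^3 + 6*d^2 - 3*d - 5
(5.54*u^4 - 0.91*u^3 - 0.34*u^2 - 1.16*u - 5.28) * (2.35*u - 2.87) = 13.019*u^5 - 18.0383*u^4 + 1.8127*u^3 - 1.7502*u^2 - 9.0788*u + 15.1536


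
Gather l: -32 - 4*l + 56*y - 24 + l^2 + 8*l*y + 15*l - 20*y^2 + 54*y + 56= l^2 + l*(8*y + 11) - 20*y^2 + 110*y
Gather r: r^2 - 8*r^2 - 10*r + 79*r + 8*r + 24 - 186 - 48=-7*r^2 + 77*r - 210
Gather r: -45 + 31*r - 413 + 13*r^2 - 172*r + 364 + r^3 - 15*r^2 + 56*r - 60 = r^3 - 2*r^2 - 85*r - 154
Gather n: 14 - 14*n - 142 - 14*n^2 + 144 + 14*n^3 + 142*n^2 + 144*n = 14*n^3 + 128*n^2 + 130*n + 16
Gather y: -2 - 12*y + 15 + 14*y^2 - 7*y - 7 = 14*y^2 - 19*y + 6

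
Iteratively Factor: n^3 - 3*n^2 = (n - 3)*(n^2) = n*(n - 3)*(n)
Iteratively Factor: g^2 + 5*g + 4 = (g + 1)*(g + 4)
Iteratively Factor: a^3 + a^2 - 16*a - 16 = (a - 4)*(a^2 + 5*a + 4) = (a - 4)*(a + 4)*(a + 1)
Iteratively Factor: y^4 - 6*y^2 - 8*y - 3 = (y - 3)*(y^3 + 3*y^2 + 3*y + 1) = (y - 3)*(y + 1)*(y^2 + 2*y + 1) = (y - 3)*(y + 1)^2*(y + 1)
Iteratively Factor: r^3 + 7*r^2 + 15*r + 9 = (r + 1)*(r^2 + 6*r + 9) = (r + 1)*(r + 3)*(r + 3)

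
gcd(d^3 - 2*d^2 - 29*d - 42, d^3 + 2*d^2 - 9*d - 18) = d^2 + 5*d + 6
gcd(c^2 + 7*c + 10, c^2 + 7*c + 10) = c^2 + 7*c + 10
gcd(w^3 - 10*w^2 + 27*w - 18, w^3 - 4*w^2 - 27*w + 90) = w^2 - 9*w + 18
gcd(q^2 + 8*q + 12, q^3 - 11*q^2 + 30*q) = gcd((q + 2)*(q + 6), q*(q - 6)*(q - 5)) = 1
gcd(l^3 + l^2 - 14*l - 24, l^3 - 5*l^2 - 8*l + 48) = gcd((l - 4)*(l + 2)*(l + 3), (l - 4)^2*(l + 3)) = l^2 - l - 12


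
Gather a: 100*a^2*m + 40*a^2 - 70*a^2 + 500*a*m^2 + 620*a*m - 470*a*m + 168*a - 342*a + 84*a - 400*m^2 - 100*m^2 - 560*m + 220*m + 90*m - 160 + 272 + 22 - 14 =a^2*(100*m - 30) + a*(500*m^2 + 150*m - 90) - 500*m^2 - 250*m + 120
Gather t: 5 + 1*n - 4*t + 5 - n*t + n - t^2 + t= 2*n - t^2 + t*(-n - 3) + 10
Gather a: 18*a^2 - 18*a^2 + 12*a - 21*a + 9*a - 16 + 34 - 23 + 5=0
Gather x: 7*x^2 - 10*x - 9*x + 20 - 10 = 7*x^2 - 19*x + 10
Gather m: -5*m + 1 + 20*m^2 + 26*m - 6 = 20*m^2 + 21*m - 5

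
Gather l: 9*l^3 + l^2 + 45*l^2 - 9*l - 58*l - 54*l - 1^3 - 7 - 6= 9*l^3 + 46*l^2 - 121*l - 14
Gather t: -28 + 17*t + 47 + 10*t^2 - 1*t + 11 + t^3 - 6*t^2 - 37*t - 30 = t^3 + 4*t^2 - 21*t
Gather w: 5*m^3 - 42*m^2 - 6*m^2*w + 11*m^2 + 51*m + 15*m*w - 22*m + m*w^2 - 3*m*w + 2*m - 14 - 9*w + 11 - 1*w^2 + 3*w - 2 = 5*m^3 - 31*m^2 + 31*m + w^2*(m - 1) + w*(-6*m^2 + 12*m - 6) - 5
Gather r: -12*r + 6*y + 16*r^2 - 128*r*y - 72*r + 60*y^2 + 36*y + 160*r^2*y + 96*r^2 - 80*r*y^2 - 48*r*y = r^2*(160*y + 112) + r*(-80*y^2 - 176*y - 84) + 60*y^2 + 42*y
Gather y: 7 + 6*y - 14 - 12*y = -6*y - 7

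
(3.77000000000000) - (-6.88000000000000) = 10.6500000000000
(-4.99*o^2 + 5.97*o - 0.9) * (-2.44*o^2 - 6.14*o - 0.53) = 12.1756*o^4 + 16.0718*o^3 - 31.8151*o^2 + 2.3619*o + 0.477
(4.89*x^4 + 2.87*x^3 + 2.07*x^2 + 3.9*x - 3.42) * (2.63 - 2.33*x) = -11.3937*x^5 + 6.1736*x^4 + 2.725*x^3 - 3.6429*x^2 + 18.2256*x - 8.9946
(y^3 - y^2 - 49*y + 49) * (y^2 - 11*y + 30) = y^5 - 12*y^4 - 8*y^3 + 558*y^2 - 2009*y + 1470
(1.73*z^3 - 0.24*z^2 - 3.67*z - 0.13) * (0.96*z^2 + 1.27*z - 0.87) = 1.6608*z^5 + 1.9667*z^4 - 5.3331*z^3 - 4.5769*z^2 + 3.0278*z + 0.1131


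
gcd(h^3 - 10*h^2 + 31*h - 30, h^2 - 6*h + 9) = h - 3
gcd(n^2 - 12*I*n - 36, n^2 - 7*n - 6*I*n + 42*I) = n - 6*I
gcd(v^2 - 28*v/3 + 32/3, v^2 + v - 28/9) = v - 4/3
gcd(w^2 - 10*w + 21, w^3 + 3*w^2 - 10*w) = 1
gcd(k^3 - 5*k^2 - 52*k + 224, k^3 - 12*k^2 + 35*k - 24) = k - 8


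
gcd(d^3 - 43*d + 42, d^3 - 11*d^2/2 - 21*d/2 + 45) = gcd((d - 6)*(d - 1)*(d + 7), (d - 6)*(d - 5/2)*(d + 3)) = d - 6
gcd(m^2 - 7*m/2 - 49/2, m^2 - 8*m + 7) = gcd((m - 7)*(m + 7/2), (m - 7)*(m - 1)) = m - 7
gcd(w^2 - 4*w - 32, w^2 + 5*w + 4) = w + 4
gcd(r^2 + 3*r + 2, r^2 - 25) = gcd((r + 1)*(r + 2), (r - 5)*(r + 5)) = 1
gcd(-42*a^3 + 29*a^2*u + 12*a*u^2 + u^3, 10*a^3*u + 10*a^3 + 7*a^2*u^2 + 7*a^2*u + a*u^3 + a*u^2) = 1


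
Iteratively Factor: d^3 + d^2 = (d)*(d^2 + d) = d^2*(d + 1)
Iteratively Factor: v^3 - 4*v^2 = (v)*(v^2 - 4*v) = v^2*(v - 4)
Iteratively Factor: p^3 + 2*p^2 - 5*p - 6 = (p - 2)*(p^2 + 4*p + 3) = (p - 2)*(p + 3)*(p + 1)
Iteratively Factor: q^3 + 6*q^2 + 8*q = (q + 4)*(q^2 + 2*q) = (q + 2)*(q + 4)*(q)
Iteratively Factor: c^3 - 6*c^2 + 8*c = (c)*(c^2 - 6*c + 8) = c*(c - 2)*(c - 4)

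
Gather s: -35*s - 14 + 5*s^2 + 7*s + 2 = 5*s^2 - 28*s - 12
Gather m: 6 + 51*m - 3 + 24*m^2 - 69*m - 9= 24*m^2 - 18*m - 6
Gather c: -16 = -16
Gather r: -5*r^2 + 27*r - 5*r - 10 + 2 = -5*r^2 + 22*r - 8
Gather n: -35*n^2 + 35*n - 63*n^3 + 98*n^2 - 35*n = -63*n^3 + 63*n^2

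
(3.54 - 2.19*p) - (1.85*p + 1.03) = 2.51 - 4.04*p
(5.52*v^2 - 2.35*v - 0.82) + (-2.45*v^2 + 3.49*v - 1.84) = 3.07*v^2 + 1.14*v - 2.66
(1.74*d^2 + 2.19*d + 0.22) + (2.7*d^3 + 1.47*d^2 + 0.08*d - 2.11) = 2.7*d^3 + 3.21*d^2 + 2.27*d - 1.89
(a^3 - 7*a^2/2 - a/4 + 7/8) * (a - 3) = a^4 - 13*a^3/2 + 41*a^2/4 + 13*a/8 - 21/8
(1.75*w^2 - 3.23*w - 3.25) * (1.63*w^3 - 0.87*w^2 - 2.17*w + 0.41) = 2.8525*w^5 - 6.7874*w^4 - 6.2849*w^3 + 10.5541*w^2 + 5.7282*w - 1.3325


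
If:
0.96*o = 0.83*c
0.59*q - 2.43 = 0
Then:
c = 1.1566265060241*o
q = 4.12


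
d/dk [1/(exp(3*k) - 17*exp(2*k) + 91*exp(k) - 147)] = (-3*exp(2*k) + 34*exp(k) - 91)*exp(k)/(exp(3*k) - 17*exp(2*k) + 91*exp(k) - 147)^2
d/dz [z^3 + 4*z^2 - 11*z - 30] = 3*z^2 + 8*z - 11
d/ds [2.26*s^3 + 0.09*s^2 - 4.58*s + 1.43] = 6.78*s^2 + 0.18*s - 4.58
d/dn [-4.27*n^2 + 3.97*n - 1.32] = 3.97 - 8.54*n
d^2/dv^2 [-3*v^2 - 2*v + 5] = -6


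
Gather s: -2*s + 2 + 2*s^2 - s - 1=2*s^2 - 3*s + 1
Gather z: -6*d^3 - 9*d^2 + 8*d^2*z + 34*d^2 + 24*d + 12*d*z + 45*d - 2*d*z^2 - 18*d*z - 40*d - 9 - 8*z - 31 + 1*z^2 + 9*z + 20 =-6*d^3 + 25*d^2 + 29*d + z^2*(1 - 2*d) + z*(8*d^2 - 6*d + 1) - 20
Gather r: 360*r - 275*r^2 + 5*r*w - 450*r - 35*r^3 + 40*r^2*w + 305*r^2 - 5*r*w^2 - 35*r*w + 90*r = -35*r^3 + r^2*(40*w + 30) + r*(-5*w^2 - 30*w)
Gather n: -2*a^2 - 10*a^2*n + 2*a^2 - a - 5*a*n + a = n*(-10*a^2 - 5*a)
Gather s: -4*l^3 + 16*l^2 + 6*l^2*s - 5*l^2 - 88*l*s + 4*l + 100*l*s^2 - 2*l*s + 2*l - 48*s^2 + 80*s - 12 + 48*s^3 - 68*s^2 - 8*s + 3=-4*l^3 + 11*l^2 + 6*l + 48*s^3 + s^2*(100*l - 116) + s*(6*l^2 - 90*l + 72) - 9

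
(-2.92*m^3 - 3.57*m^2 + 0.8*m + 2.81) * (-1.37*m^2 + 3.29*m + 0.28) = 4.0004*m^5 - 4.7159*m^4 - 13.6589*m^3 - 2.2173*m^2 + 9.4689*m + 0.7868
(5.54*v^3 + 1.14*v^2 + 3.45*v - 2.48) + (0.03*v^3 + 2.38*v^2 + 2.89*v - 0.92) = 5.57*v^3 + 3.52*v^2 + 6.34*v - 3.4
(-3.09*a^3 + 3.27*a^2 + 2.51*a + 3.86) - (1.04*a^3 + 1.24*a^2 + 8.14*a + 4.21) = -4.13*a^3 + 2.03*a^2 - 5.63*a - 0.35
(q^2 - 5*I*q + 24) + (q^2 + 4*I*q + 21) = 2*q^2 - I*q + 45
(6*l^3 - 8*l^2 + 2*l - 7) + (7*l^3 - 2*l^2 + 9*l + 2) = 13*l^3 - 10*l^2 + 11*l - 5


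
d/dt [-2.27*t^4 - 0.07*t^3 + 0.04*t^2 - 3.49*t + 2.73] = -9.08*t^3 - 0.21*t^2 + 0.08*t - 3.49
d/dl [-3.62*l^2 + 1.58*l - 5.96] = 1.58 - 7.24*l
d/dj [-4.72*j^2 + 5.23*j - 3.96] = 5.23 - 9.44*j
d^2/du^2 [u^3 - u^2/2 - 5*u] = 6*u - 1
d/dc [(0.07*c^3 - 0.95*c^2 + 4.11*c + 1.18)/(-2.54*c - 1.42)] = (-0.3556*c^3 + 2.1148*c^2 + 2.698*c - 2.839)/(6.4516*c^2 + 7.2136*c + 2.0164)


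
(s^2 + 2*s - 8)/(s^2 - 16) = (s - 2)/(s - 4)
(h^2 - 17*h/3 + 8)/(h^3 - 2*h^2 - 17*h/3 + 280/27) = 9*(h - 3)/(9*h^2 + 6*h - 35)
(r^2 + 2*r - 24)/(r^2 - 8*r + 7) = (r^2 + 2*r - 24)/(r^2 - 8*r + 7)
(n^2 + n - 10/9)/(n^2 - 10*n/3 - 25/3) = (n - 2/3)/(n - 5)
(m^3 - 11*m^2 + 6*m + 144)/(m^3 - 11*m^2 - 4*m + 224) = (m^2 - 3*m - 18)/(m^2 - 3*m - 28)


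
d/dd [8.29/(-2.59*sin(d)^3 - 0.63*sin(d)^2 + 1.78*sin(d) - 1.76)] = (64.4133*sin(d)^2 + 10.4454*sin(d) - 14.7562)*cos(d)/(2.59*sin(d)^3 + 0.63*sin(d)^2 - 1.78*sin(d) + 1.76)^2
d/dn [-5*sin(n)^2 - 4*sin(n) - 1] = -2*(5*sin(n) + 2)*cos(n)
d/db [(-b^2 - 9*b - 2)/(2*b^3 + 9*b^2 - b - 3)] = (2*b^4 + 36*b^3 + 94*b^2 + 42*b + 25)/(4*b^6 + 36*b^5 + 77*b^4 - 30*b^3 - 53*b^2 + 6*b + 9)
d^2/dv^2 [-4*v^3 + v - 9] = -24*v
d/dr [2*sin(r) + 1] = 2*cos(r)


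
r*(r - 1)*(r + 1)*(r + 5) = r^4 + 5*r^3 - r^2 - 5*r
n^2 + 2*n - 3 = (n - 1)*(n + 3)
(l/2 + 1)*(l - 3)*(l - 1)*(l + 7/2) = l^4/2 + 3*l^3/4 - 6*l^2 - 23*l/4 + 21/2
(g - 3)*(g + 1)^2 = g^3 - g^2 - 5*g - 3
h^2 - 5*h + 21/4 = (h - 7/2)*(h - 3/2)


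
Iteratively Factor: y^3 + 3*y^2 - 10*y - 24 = (y - 3)*(y^2 + 6*y + 8) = (y - 3)*(y + 4)*(y + 2)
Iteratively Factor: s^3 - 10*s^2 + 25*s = (s - 5)*(s^2 - 5*s) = (s - 5)^2*(s)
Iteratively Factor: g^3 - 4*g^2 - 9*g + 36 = (g + 3)*(g^2 - 7*g + 12) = (g - 4)*(g + 3)*(g - 3)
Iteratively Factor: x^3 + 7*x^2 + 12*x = (x + 4)*(x^2 + 3*x) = x*(x + 4)*(x + 3)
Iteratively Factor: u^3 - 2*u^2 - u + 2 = (u - 1)*(u^2 - u - 2) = (u - 2)*(u - 1)*(u + 1)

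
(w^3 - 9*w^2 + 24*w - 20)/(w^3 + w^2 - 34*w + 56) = (w^2 - 7*w + 10)/(w^2 + 3*w - 28)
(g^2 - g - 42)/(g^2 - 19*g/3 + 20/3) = 3*(g^2 - g - 42)/(3*g^2 - 19*g + 20)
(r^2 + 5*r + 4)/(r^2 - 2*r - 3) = (r + 4)/(r - 3)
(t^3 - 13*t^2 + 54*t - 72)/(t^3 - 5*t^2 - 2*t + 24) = (t - 6)/(t + 2)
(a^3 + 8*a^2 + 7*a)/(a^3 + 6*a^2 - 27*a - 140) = a*(a + 1)/(a^2 - a - 20)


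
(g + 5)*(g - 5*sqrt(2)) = g^2 - 5*sqrt(2)*g + 5*g - 25*sqrt(2)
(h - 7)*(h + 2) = h^2 - 5*h - 14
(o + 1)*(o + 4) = o^2 + 5*o + 4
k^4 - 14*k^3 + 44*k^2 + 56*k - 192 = (k - 8)*(k - 6)*(k - 2)*(k + 2)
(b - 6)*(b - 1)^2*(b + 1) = b^4 - 7*b^3 + 5*b^2 + 7*b - 6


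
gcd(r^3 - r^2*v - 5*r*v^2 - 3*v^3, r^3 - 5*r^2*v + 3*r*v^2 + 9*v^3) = r^2 - 2*r*v - 3*v^2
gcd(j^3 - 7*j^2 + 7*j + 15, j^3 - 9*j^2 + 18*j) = j - 3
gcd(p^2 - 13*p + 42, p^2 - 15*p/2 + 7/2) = p - 7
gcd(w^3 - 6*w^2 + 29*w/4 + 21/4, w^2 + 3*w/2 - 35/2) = w - 7/2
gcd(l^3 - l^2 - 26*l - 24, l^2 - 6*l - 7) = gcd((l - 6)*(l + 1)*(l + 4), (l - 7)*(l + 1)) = l + 1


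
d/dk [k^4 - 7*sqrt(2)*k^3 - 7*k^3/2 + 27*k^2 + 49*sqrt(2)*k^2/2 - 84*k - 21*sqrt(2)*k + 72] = 4*k^3 - 21*sqrt(2)*k^2 - 21*k^2/2 + 54*k + 49*sqrt(2)*k - 84 - 21*sqrt(2)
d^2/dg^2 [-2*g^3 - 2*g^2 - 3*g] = -12*g - 4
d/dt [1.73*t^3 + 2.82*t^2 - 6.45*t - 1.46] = 5.19*t^2 + 5.64*t - 6.45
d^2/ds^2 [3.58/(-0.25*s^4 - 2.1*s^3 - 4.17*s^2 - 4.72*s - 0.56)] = ((10.74*s^2 + 45.108*s + 29.8572)*(0.25*s^4 + 2.1*s^3 + 4.17*s^2 + 4.72*s + 0.56) - 3.58*(1.0*s^3 + 6.3*s^2 + 8.34*s + 4.72)*(2.0*s^3 + 12.6*s^2 + 16.68*s + 9.44))/(0.25*s^4 + 2.1*s^3 + 4.17*s^2 + 4.72*s + 0.56)^3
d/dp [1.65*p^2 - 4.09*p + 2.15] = 3.3*p - 4.09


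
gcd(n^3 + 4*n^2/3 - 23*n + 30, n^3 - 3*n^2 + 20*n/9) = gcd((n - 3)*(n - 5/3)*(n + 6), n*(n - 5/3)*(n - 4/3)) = n - 5/3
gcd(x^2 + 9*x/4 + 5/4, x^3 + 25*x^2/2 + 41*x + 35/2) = 1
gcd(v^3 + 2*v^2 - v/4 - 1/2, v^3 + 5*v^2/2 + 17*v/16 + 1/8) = v + 2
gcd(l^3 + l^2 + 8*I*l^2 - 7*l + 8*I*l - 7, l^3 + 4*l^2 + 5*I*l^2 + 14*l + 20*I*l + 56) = l + 7*I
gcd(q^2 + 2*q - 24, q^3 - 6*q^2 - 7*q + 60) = q - 4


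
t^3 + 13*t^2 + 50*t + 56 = (t + 2)*(t + 4)*(t + 7)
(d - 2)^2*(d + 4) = d^3 - 12*d + 16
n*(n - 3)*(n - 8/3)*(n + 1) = n^4 - 14*n^3/3 + 7*n^2/3 + 8*n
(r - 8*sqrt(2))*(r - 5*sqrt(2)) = r^2 - 13*sqrt(2)*r + 80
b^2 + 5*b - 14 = (b - 2)*(b + 7)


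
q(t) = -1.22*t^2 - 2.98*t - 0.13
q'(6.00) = -17.62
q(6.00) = -61.93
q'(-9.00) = 18.98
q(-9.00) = -72.13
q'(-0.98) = -0.59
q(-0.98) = 1.62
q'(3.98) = -12.69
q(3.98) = -31.32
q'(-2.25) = 2.51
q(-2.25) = 0.40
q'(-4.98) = 9.17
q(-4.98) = -15.55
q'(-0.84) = -0.93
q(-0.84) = 1.51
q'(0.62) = -4.49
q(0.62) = -2.45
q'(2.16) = -8.25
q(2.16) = -12.26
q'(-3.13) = 4.66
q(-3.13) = -2.75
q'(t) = -2.44*t - 2.98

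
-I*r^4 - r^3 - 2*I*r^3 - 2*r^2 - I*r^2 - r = r*(r + 1)*(r - I)*(-I*r - I)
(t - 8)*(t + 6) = t^2 - 2*t - 48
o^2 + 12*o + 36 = (o + 6)^2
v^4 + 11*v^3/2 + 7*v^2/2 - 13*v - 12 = (v - 3/2)*(v + 1)*(v + 2)*(v + 4)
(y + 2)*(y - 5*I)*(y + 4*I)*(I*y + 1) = I*y^4 + 2*y^3 + 2*I*y^3 + 4*y^2 + 19*I*y^2 + 20*y + 38*I*y + 40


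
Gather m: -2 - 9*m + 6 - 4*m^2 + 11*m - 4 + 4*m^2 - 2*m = 0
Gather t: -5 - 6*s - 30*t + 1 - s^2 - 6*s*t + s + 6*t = -s^2 - 5*s + t*(-6*s - 24) - 4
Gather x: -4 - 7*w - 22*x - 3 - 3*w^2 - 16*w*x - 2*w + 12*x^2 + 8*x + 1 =-3*w^2 - 9*w + 12*x^2 + x*(-16*w - 14) - 6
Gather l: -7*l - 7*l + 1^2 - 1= -14*l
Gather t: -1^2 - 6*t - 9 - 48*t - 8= -54*t - 18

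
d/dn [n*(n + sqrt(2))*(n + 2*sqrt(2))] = 3*n^2 + 6*sqrt(2)*n + 4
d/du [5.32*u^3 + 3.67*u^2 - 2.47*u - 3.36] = 15.96*u^2 + 7.34*u - 2.47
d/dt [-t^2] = -2*t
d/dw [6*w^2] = 12*w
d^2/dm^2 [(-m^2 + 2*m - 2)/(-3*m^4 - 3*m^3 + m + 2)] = 2*(27*m^8 - 81*m^7 + 45*m^6 + 234*m^5 + 171*m^4 - 96*m^3 - 18*m^2 + 36*m + 10)/(27*m^12 + 81*m^11 + 81*m^10 - 108*m^8 - 135*m^7 - 45*m^6 + 45*m^5 + 72*m^4 + 35*m^3 - 6*m^2 - 12*m - 8)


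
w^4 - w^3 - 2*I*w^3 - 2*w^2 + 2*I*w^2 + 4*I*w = w*(w - 2)*(w + 1)*(w - 2*I)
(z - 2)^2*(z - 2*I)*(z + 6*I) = z^4 - 4*z^3 + 4*I*z^3 + 16*z^2 - 16*I*z^2 - 48*z + 16*I*z + 48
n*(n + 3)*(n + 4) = n^3 + 7*n^2 + 12*n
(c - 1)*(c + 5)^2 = c^3 + 9*c^2 + 15*c - 25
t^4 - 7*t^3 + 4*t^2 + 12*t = t*(t - 6)*(t - 2)*(t + 1)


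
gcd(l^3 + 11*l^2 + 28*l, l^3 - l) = l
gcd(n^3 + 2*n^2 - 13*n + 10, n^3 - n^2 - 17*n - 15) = 1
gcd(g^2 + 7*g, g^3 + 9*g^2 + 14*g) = g^2 + 7*g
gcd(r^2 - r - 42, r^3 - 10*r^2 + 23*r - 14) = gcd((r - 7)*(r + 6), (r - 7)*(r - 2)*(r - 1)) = r - 7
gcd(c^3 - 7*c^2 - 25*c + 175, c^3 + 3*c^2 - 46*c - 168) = c - 7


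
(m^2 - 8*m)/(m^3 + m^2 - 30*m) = (m - 8)/(m^2 + m - 30)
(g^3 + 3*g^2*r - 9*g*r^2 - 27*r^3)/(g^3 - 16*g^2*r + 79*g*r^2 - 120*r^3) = (g^2 + 6*g*r + 9*r^2)/(g^2 - 13*g*r + 40*r^2)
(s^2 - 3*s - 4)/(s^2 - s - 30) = (-s^2 + 3*s + 4)/(-s^2 + s + 30)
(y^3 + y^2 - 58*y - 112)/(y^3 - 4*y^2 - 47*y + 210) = (y^2 - 6*y - 16)/(y^2 - 11*y + 30)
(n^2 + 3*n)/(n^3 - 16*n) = (n + 3)/(n^2 - 16)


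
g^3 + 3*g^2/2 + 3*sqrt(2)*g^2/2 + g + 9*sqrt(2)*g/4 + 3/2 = (g + 3/2)*(g + sqrt(2)/2)*(g + sqrt(2))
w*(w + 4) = w^2 + 4*w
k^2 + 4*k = k*(k + 4)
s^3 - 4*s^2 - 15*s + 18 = (s - 6)*(s - 1)*(s + 3)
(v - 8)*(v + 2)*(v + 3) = v^3 - 3*v^2 - 34*v - 48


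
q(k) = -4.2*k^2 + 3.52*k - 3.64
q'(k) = 3.52 - 8.4*k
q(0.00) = -3.64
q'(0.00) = 3.52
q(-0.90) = -10.21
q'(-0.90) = 11.08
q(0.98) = -4.22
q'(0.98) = -4.71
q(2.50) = -21.09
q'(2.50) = -17.48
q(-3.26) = -59.75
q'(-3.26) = 30.90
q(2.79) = -26.51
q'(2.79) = -19.92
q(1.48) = -7.63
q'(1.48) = -8.91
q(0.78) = -3.45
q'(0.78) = -3.03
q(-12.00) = -650.68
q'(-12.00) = 104.32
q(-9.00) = -375.52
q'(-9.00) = 79.12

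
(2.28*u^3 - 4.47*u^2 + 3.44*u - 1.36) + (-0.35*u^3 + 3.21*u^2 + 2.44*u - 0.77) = 1.93*u^3 - 1.26*u^2 + 5.88*u - 2.13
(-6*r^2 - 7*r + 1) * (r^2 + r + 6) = -6*r^4 - 13*r^3 - 42*r^2 - 41*r + 6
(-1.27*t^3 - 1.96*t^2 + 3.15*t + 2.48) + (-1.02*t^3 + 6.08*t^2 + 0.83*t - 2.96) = -2.29*t^3 + 4.12*t^2 + 3.98*t - 0.48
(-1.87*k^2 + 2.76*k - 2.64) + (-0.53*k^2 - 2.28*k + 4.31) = -2.4*k^2 + 0.48*k + 1.67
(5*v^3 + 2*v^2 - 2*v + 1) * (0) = 0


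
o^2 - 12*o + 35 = (o - 7)*(o - 5)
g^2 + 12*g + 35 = (g + 5)*(g + 7)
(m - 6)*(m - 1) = m^2 - 7*m + 6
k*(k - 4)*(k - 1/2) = k^3 - 9*k^2/2 + 2*k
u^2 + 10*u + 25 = (u + 5)^2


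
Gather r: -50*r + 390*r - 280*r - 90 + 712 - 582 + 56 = 60*r + 96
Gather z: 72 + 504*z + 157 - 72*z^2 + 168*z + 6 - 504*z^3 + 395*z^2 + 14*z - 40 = -504*z^3 + 323*z^2 + 686*z + 195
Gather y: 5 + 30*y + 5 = 30*y + 10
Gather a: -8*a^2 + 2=2 - 8*a^2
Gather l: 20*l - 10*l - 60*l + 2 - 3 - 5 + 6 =-50*l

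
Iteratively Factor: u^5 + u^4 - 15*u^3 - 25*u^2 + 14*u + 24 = (u + 2)*(u^4 - u^3 - 13*u^2 + u + 12) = (u - 4)*(u + 2)*(u^3 + 3*u^2 - u - 3) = (u - 4)*(u + 1)*(u + 2)*(u^2 + 2*u - 3) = (u - 4)*(u + 1)*(u + 2)*(u + 3)*(u - 1)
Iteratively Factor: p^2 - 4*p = (p - 4)*(p)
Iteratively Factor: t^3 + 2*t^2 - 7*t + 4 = (t + 4)*(t^2 - 2*t + 1) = (t - 1)*(t + 4)*(t - 1)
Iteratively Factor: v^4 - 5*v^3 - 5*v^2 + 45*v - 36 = (v - 3)*(v^3 - 2*v^2 - 11*v + 12) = (v - 4)*(v - 3)*(v^2 + 2*v - 3) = (v - 4)*(v - 3)*(v + 3)*(v - 1)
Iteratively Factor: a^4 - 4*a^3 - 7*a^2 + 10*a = (a)*(a^3 - 4*a^2 - 7*a + 10) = a*(a - 5)*(a^2 + a - 2) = a*(a - 5)*(a - 1)*(a + 2)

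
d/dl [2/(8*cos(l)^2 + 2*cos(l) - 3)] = 4*(8*cos(l) + 1)*sin(l)/(8*cos(l)^2 + 2*cos(l) - 3)^2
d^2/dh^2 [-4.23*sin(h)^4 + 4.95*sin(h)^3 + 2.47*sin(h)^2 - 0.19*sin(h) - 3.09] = 67.68*sin(h)^4 - 44.55*sin(h)^3 - 60.64*sin(h)^2 + 29.89*sin(h) + 4.94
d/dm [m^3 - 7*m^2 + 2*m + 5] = 3*m^2 - 14*m + 2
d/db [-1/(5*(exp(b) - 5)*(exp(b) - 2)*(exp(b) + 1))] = ((exp(b) - 5)*(exp(b) - 2) + (exp(b) - 5)*(exp(b) + 1) + (exp(b) - 2)*(exp(b) + 1))/(20*(exp(b) - 5)^2*(exp(b) - 2)^2*cosh(b/2)^2)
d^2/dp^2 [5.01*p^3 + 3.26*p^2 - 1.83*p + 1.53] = 30.06*p + 6.52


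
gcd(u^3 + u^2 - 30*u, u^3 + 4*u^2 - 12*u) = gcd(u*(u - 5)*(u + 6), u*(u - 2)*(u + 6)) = u^2 + 6*u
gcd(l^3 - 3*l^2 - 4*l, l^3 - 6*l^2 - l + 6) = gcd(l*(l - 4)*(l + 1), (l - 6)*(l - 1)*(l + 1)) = l + 1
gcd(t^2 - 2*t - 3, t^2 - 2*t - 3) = t^2 - 2*t - 3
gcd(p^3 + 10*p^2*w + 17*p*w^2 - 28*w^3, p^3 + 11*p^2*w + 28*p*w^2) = p^2 + 11*p*w + 28*w^2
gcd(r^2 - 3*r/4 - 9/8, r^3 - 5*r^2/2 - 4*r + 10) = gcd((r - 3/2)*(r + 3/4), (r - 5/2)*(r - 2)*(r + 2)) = 1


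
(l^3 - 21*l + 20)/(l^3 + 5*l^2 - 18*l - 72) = (l^2 + 4*l - 5)/(l^2 + 9*l + 18)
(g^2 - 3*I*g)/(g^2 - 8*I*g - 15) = g/(g - 5*I)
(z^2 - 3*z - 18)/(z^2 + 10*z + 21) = (z - 6)/(z + 7)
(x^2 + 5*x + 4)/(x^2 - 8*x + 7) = (x^2 + 5*x + 4)/(x^2 - 8*x + 7)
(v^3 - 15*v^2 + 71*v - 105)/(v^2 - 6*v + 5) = (v^2 - 10*v + 21)/(v - 1)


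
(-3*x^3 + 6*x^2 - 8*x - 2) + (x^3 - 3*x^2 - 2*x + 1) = -2*x^3 + 3*x^2 - 10*x - 1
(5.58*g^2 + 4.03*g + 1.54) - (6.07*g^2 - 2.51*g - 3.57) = -0.49*g^2 + 6.54*g + 5.11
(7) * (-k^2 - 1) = -7*k^2 - 7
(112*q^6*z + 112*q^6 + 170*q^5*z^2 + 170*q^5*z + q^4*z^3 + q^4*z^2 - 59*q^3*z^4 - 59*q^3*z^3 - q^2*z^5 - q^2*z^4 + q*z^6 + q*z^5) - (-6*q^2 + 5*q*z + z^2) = 112*q^6*z + 112*q^6 + 170*q^5*z^2 + 170*q^5*z + q^4*z^3 + q^4*z^2 - 59*q^3*z^4 - 59*q^3*z^3 - q^2*z^5 - q^2*z^4 + 6*q^2 + q*z^6 + q*z^5 - 5*q*z - z^2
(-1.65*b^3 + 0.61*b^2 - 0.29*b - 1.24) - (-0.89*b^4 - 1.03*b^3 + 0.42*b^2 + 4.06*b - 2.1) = 0.89*b^4 - 0.62*b^3 + 0.19*b^2 - 4.35*b + 0.86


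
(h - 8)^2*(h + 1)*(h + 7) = h^4 - 8*h^3 - 57*h^2 + 400*h + 448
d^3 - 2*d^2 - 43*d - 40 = (d - 8)*(d + 1)*(d + 5)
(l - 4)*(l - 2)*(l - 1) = l^3 - 7*l^2 + 14*l - 8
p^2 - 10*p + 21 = (p - 7)*(p - 3)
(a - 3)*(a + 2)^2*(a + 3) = a^4 + 4*a^3 - 5*a^2 - 36*a - 36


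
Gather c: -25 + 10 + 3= -12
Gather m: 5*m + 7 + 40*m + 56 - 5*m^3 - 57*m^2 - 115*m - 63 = -5*m^3 - 57*m^2 - 70*m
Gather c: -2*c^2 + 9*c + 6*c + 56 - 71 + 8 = -2*c^2 + 15*c - 7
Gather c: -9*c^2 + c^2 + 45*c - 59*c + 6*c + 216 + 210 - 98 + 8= -8*c^2 - 8*c + 336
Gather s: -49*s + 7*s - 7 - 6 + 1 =-42*s - 12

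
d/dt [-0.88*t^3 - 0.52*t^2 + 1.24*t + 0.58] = -2.64*t^2 - 1.04*t + 1.24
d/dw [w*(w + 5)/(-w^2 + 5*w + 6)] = 2*(5*w^2 + 6*w + 15)/(w^4 - 10*w^3 + 13*w^2 + 60*w + 36)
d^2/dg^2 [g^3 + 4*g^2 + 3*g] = 6*g + 8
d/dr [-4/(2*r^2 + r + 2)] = 4*(4*r + 1)/(2*r^2 + r + 2)^2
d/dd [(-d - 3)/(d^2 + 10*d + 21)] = 1/(d^2 + 14*d + 49)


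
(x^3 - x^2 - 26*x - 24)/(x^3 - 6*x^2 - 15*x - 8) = (x^2 - 2*x - 24)/(x^2 - 7*x - 8)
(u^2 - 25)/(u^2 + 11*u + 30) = (u - 5)/(u + 6)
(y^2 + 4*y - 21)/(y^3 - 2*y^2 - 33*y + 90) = (y + 7)/(y^2 + y - 30)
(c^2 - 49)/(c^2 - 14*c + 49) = (c + 7)/(c - 7)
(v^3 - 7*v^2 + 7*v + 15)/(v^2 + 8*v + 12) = (v^3 - 7*v^2 + 7*v + 15)/(v^2 + 8*v + 12)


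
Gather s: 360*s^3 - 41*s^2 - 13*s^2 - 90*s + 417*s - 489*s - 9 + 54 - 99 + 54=360*s^3 - 54*s^2 - 162*s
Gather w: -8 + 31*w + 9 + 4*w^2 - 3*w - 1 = 4*w^2 + 28*w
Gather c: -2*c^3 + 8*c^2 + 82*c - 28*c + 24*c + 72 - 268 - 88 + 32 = -2*c^3 + 8*c^2 + 78*c - 252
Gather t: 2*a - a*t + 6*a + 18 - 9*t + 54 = 8*a + t*(-a - 9) + 72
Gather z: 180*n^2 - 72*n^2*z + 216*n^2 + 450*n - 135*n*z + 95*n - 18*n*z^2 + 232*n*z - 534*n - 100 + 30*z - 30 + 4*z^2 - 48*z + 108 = 396*n^2 + 11*n + z^2*(4 - 18*n) + z*(-72*n^2 + 97*n - 18) - 22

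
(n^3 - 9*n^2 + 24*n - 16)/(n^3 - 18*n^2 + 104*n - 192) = (n^2 - 5*n + 4)/(n^2 - 14*n + 48)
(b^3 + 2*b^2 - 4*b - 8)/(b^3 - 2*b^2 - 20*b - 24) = (b - 2)/(b - 6)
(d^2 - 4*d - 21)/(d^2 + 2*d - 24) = (d^2 - 4*d - 21)/(d^2 + 2*d - 24)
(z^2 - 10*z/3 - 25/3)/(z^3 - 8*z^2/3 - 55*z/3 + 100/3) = (3*z + 5)/(3*z^2 + 7*z - 20)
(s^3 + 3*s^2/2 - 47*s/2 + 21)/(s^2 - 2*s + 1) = (s^2 + 5*s/2 - 21)/(s - 1)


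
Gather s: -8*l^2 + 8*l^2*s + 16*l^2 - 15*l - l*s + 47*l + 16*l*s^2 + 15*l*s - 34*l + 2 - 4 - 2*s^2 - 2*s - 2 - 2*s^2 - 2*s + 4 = 8*l^2 - 2*l + s^2*(16*l - 4) + s*(8*l^2 + 14*l - 4)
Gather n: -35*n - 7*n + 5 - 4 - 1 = -42*n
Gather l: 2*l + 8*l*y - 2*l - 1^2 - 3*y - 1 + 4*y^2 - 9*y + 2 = 8*l*y + 4*y^2 - 12*y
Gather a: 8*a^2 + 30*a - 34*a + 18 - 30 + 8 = 8*a^2 - 4*a - 4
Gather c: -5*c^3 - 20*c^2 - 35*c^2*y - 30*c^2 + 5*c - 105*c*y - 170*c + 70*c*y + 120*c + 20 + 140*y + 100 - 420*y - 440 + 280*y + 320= -5*c^3 + c^2*(-35*y - 50) + c*(-35*y - 45)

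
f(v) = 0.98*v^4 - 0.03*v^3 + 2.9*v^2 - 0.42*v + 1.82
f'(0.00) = -0.42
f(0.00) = 1.82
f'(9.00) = 2902.17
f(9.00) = 6640.85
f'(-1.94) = -40.63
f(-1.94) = 27.65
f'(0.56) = 3.49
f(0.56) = 2.59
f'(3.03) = 125.37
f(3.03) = 108.94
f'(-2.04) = -45.91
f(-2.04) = 31.97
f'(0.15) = 0.46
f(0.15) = 1.82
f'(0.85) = 6.85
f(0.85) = 4.05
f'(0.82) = 6.44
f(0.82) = 3.85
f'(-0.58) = -4.58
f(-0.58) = 3.16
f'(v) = 3.92*v^3 - 0.09*v^2 + 5.8*v - 0.42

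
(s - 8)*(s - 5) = s^2 - 13*s + 40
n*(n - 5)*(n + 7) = n^3 + 2*n^2 - 35*n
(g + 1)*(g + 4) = g^2 + 5*g + 4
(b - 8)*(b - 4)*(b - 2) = b^3 - 14*b^2 + 56*b - 64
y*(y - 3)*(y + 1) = y^3 - 2*y^2 - 3*y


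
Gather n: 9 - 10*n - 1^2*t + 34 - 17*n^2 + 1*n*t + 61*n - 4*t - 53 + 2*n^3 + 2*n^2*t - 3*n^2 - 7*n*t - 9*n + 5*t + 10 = 2*n^3 + n^2*(2*t - 20) + n*(42 - 6*t)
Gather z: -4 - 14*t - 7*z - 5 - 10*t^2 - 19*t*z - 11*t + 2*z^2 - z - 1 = -10*t^2 - 25*t + 2*z^2 + z*(-19*t - 8) - 10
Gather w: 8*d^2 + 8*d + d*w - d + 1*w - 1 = 8*d^2 + 7*d + w*(d + 1) - 1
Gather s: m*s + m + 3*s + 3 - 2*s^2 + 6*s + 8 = m - 2*s^2 + s*(m + 9) + 11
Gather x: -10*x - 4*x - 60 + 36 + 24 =-14*x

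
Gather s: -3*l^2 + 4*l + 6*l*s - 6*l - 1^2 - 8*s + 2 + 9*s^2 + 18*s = -3*l^2 - 2*l + 9*s^2 + s*(6*l + 10) + 1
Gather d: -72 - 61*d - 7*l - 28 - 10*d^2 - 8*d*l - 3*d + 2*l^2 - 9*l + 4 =-10*d^2 + d*(-8*l - 64) + 2*l^2 - 16*l - 96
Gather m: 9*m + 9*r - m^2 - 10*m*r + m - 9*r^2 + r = -m^2 + m*(10 - 10*r) - 9*r^2 + 10*r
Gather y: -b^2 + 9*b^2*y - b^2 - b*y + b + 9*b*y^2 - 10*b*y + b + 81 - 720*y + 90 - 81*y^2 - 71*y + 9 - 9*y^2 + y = -2*b^2 + 2*b + y^2*(9*b - 90) + y*(9*b^2 - 11*b - 790) + 180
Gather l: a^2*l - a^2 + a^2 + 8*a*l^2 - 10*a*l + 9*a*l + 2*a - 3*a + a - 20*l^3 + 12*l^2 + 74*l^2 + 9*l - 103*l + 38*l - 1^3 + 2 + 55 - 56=-20*l^3 + l^2*(8*a + 86) + l*(a^2 - a - 56)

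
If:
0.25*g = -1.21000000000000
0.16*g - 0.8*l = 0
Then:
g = -4.84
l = -0.97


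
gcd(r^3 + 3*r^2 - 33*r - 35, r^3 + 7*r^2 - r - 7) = r^2 + 8*r + 7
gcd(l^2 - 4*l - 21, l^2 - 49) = l - 7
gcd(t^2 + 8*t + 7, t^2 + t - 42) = t + 7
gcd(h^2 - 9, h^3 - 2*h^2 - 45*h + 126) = h - 3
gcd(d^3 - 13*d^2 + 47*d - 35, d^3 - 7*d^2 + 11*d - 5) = d^2 - 6*d + 5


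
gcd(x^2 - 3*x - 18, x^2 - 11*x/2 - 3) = x - 6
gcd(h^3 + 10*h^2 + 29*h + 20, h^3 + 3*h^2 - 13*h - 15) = h^2 + 6*h + 5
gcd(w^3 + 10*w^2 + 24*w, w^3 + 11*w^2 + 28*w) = w^2 + 4*w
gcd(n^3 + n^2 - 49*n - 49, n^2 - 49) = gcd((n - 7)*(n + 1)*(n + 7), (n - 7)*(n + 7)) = n^2 - 49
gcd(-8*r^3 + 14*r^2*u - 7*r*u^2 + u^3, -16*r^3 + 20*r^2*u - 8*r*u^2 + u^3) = 8*r^2 - 6*r*u + u^2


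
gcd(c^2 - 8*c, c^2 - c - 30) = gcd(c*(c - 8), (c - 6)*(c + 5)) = 1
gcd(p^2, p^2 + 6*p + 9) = 1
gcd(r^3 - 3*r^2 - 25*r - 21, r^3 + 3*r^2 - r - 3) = r^2 + 4*r + 3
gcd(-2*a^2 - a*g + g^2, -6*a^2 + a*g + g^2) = 2*a - g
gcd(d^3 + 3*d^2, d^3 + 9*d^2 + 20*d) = d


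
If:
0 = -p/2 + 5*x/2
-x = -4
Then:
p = 20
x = 4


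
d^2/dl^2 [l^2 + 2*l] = 2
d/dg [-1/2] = 0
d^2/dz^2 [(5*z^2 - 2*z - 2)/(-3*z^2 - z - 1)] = 22*(3*z^3 + 9*z^2 - 1)/(27*z^6 + 27*z^5 + 36*z^4 + 19*z^3 + 12*z^2 + 3*z + 1)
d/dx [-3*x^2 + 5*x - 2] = 5 - 6*x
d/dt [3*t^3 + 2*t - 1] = 9*t^2 + 2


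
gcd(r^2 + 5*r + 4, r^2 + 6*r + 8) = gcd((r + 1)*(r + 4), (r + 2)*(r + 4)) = r + 4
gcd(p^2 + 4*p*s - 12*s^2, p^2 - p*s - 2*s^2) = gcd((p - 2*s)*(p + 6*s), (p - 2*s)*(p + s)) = p - 2*s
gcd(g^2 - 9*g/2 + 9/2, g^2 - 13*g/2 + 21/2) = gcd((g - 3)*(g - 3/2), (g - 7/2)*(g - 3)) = g - 3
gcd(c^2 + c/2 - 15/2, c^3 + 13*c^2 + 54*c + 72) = c + 3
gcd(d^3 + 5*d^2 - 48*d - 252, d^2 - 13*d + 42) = d - 7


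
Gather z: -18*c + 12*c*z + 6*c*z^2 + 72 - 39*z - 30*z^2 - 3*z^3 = -18*c - 3*z^3 + z^2*(6*c - 30) + z*(12*c - 39) + 72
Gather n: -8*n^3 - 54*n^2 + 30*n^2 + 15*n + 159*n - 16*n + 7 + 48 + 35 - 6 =-8*n^3 - 24*n^2 + 158*n + 84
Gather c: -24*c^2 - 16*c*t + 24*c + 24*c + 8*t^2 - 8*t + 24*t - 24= -24*c^2 + c*(48 - 16*t) + 8*t^2 + 16*t - 24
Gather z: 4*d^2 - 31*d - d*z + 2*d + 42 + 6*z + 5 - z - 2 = 4*d^2 - 29*d + z*(5 - d) + 45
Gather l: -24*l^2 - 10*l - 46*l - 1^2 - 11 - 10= -24*l^2 - 56*l - 22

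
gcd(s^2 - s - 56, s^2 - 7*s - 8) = s - 8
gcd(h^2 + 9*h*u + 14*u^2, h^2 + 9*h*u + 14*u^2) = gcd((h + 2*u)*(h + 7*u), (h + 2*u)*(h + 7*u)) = h^2 + 9*h*u + 14*u^2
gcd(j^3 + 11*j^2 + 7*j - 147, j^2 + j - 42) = j + 7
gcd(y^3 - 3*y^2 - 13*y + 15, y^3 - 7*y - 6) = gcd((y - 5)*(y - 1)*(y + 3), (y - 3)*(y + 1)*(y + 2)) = 1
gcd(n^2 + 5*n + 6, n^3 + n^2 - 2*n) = n + 2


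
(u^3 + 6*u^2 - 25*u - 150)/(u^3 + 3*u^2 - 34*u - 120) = (u^2 + u - 30)/(u^2 - 2*u - 24)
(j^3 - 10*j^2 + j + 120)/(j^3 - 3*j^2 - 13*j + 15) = (j - 8)/(j - 1)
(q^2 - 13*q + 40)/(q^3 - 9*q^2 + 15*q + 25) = (q - 8)/(q^2 - 4*q - 5)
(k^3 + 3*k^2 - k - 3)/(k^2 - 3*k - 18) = (k^2 - 1)/(k - 6)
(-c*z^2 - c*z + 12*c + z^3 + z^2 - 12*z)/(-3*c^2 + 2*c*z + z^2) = (z^2 + z - 12)/(3*c + z)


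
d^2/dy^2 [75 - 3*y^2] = -6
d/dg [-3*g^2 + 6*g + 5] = 6 - 6*g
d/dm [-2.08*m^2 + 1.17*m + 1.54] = 1.17 - 4.16*m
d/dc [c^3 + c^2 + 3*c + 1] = 3*c^2 + 2*c + 3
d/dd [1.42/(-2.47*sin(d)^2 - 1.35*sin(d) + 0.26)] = (7.0148*sin(d) + 1.917)*cos(d)/(2.47*sin(d)^2 + 1.35*sin(d) - 0.26)^2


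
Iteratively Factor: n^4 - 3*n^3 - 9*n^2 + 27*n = (n - 3)*(n^3 - 9*n) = (n - 3)^2*(n^2 + 3*n) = n*(n - 3)^2*(n + 3)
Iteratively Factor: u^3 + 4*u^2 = (u)*(u^2 + 4*u) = u^2*(u + 4)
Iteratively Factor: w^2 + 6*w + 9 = (w + 3)*(w + 3)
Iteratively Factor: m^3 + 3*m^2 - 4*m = (m + 4)*(m^2 - m) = (m - 1)*(m + 4)*(m)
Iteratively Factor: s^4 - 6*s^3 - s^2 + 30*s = (s + 2)*(s^3 - 8*s^2 + 15*s) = s*(s + 2)*(s^2 - 8*s + 15) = s*(s - 5)*(s + 2)*(s - 3)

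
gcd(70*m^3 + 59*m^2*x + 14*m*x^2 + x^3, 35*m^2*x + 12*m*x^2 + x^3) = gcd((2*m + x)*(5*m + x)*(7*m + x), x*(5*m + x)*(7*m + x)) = 35*m^2 + 12*m*x + x^2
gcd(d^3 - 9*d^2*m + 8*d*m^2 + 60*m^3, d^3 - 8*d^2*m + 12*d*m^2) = d - 6*m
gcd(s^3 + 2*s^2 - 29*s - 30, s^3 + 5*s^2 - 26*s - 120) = s^2 + s - 30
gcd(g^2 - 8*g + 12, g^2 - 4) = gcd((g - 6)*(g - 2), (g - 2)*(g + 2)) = g - 2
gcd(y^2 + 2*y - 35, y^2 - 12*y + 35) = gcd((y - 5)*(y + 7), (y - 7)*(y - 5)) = y - 5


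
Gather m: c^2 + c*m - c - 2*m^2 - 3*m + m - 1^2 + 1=c^2 - c - 2*m^2 + m*(c - 2)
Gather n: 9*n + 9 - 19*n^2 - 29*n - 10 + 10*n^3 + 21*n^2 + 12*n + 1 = 10*n^3 + 2*n^2 - 8*n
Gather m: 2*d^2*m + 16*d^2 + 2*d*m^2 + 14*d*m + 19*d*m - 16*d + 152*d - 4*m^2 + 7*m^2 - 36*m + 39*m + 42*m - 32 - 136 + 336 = 16*d^2 + 136*d + m^2*(2*d + 3) + m*(2*d^2 + 33*d + 45) + 168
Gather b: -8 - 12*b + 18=10 - 12*b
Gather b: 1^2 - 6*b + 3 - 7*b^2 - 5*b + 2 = -7*b^2 - 11*b + 6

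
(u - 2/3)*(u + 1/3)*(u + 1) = u^3 + 2*u^2/3 - 5*u/9 - 2/9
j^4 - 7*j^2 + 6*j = j*(j - 2)*(j - 1)*(j + 3)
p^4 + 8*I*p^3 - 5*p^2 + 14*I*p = p*(p - I)*(p + 2*I)*(p + 7*I)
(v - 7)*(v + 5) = v^2 - 2*v - 35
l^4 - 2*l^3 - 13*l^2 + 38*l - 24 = (l - 3)*(l - 2)*(l - 1)*(l + 4)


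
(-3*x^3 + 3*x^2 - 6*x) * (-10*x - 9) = 30*x^4 - 3*x^3 + 33*x^2 + 54*x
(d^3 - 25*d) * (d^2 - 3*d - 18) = d^5 - 3*d^4 - 43*d^3 + 75*d^2 + 450*d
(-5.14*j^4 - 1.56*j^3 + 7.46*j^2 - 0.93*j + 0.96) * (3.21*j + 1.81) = -16.4994*j^5 - 14.311*j^4 + 21.123*j^3 + 10.5173*j^2 + 1.3983*j + 1.7376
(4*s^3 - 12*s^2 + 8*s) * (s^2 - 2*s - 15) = 4*s^5 - 20*s^4 - 28*s^3 + 164*s^2 - 120*s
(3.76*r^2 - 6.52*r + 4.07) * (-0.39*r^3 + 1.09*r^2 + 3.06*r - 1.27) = -1.4664*r^5 + 6.6412*r^4 + 2.8115*r^3 - 20.2901*r^2 + 20.7346*r - 5.1689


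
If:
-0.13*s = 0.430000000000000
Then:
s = -3.31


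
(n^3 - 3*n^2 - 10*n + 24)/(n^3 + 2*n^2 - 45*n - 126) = (n^2 - 6*n + 8)/(n^2 - n - 42)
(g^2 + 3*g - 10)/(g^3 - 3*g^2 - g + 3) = (g^2 + 3*g - 10)/(g^3 - 3*g^2 - g + 3)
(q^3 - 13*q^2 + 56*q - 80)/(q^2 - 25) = (q^2 - 8*q + 16)/(q + 5)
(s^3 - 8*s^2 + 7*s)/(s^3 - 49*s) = (s - 1)/(s + 7)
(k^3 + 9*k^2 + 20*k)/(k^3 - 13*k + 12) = k*(k + 5)/(k^2 - 4*k + 3)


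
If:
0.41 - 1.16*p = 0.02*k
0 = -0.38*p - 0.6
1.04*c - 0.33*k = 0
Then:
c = 35.56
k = 112.08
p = -1.58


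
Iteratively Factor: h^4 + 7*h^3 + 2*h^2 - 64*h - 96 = (h + 2)*(h^3 + 5*h^2 - 8*h - 48) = (h + 2)*(h + 4)*(h^2 + h - 12) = (h - 3)*(h + 2)*(h + 4)*(h + 4)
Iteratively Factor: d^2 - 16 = (d - 4)*(d + 4)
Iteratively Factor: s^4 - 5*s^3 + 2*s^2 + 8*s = (s - 2)*(s^3 - 3*s^2 - 4*s) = (s - 2)*(s + 1)*(s^2 - 4*s) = (s - 4)*(s - 2)*(s + 1)*(s)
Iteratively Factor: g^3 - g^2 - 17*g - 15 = (g - 5)*(g^2 + 4*g + 3) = (g - 5)*(g + 1)*(g + 3)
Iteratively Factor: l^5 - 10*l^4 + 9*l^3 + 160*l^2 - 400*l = (l - 4)*(l^4 - 6*l^3 - 15*l^2 + 100*l) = l*(l - 4)*(l^3 - 6*l^2 - 15*l + 100) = l*(l - 4)*(l + 4)*(l^2 - 10*l + 25) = l*(l - 5)*(l - 4)*(l + 4)*(l - 5)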